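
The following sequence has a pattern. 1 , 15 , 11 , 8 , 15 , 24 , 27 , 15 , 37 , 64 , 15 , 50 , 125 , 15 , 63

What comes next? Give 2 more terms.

216, 15

Taking every 3rd term gives 3 separate tracks.
Subsequence A = 1, 8, 27, 64, 125: consecutive cubes n³ from n = 1.
Subsequence B = 15, 15, 15, 15, 15: constant 15.
Subsequence C = 11, 24, 37, 50, 63: adding 13 each time.
Position 16 → subsequence A, term 6 = 216.
Position 17 → subsequence B, term 6 = 15.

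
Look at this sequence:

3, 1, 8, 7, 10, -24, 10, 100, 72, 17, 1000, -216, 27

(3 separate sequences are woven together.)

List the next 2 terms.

10000, 648

The terms cycle through 3 interleaved subsequences.
Subsequence A: 3, 7, 10, 17, 27 (Fibonacci-style (each term is the sum of the two before it)).
Subsequence B: 1, 10, 100, 1000 (powers of 10).
Subsequence C: 8, -24, 72, -216 (multiplying by -3 each time).
Position 14 falls in subsequence B as its term 5, giving 10000.
The 15th slot belongs to subsequence C; its 5th term is 648.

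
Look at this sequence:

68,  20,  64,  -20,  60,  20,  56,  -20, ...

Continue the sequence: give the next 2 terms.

52, 20

Split by position mod 2 into 2 tracks.
Subsequence A = 68, 64, 60, 56: arithmetic with common difference −4.
Subsequence B = 20, -20, 20, -20: alternating ±20.
Term 9 comes from subsequence A (its 5th entry): 52.
The 10th slot belongs to subsequence B; its 5th term is 20.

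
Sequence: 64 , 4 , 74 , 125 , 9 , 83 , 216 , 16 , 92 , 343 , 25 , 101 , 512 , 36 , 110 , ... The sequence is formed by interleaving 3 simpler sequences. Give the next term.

729

Split by position mod 3 into 3 tracks.
Subsequence A is 64, 125, 216, 343, 512, which is perfect cubes starting at 4³.
Subsequence B is 4, 9, 16, 25, 36, which is consecutive squares n² from n = 2.
Subsequence C is 74, 83, 92, 101, 110, which is adding 9 each time.
Position 16 → subsequence A, term 6 = 729.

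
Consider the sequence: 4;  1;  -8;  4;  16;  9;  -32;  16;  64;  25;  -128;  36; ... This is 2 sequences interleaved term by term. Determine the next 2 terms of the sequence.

Odd-indexed and even-indexed terms follow separate rules.
Stream A: 4, -8, 16, -32, 64, -128. Multiplying by -2 each time.
Stream B: 1, 4, 9, 16, 25, 36. The squares 1², 2², 3², ….
Position 13 → stream A, term 7 = 256.
The 14th slot belongs to stream B; its 7th term is 49.

256, 49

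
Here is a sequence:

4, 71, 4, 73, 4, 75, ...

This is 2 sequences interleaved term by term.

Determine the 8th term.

Split by position mod 2 into 2 tracks.
Track A: 4, 4, 4 — always 4.
Track B: 71, 73, 75 — adding 2 each time.
The 8th slot belongs to track B; its 4th term is 77.

77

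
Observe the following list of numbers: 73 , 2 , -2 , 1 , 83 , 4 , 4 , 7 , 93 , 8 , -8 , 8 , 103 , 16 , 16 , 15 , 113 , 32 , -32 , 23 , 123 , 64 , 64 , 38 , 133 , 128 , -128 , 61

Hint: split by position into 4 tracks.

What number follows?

The terms cycle through 4 interleaved subsequences.
Stream A = 73, 83, 93, 103, 113, 123, 133: linear: a_n = 63 + 10·n.
Stream B = 2, 4, 8, 16, 32, 64, 128: successive powers of 2.
Stream C = -2, 4, -8, 16, -32, 64, -128: multiplying by -2 each time.
Stream D = 1, 7, 8, 15, 23, 38, 61: Fibonacci-style (each term is the sum of the two before it).
The 29th slot belongs to stream A; its 8th term is 143.

143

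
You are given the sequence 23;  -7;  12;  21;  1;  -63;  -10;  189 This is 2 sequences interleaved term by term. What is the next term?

Taking every 2nd term gives 2 separate tracks.
Stream A = 23, 12, 1, -10: arithmetic, step −11.
Stream B = -7, 21, -63, 189: geometric, ×-3 each step.
Position 9 → stream A, term 5 = -21.

-21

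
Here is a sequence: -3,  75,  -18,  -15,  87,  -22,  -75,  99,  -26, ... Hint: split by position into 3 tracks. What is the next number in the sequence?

Split by position mod 3: positions 1, 4, 7, … form one track, and each other residue class forms its own.
Track A: -3, -15, -75 (geometric with ratio 5).
Track B: 75, 87, 99 (adding 12 each time).
Track C: -18, -22, -26 (arithmetic, step −4).
Position 10 falls in track A as its term 4, giving -375.

-375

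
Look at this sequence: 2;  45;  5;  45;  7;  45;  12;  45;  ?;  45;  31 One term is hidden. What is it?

19

Positions 1, 3, 5, … form one subsequence and positions 2, 4, 6, … form another.
Track A = 2, 5, 7, 12, ?, 31: each term equals the sum of the previous two.
Track B = 45, 45, 45, 45, 45: the constant sequence 45.
So the missing entry in track A is 19.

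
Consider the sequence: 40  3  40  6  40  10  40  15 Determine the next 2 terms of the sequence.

40, 21

Positions 1, 3, 5, … form one subsequence and positions 2, 4, 6, … form another.
Track A: 40, 40, 40, 40 (the constant sequence 40).
Track B: 3, 6, 10, 15 (triangular numbers starting at T_2).
Position 9 falls in track A as its term 5, giving 40.
The 10th slot belongs to track B; its 5th term is 21.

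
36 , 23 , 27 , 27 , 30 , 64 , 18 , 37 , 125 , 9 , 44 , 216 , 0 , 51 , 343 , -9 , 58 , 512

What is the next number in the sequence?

Taking every 3rd term gives 3 separate tracks.
Track A is 36, 27, 18, 9, 0, -9, which is arithmetic with common difference −9.
Track B is 23, 30, 37, 44, 51, 58, which is adding 7 each time.
Track C is 27, 64, 125, 216, 343, 512, which is perfect cubes starting at 3³.
Term 19 comes from track A (its 7th entry): -18.

-18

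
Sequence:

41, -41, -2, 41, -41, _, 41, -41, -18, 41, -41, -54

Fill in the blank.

-6

The slot pattern repeats as AAB (period 3), so there are 2 interleaved tracks.
Track A: 41, -41, 41, -41, 41, -41, 41, -41 (the oscillation 41·(−1)^(n+1)).
Track B: -2, ?, -18, -54 (geometric with ratio 3).
Filling track B at index 2 by its rule yields -6.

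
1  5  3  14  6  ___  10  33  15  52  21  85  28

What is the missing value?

Taking every 2nd term gives 2 separate tracks.
Track A = 1, 3, 6, 10, 15, 21, 28: triangular numbers starting at T_1.
Track B = 5, 14, ?, 33, 52, 85: a Fibonacci-like recurrence a_n = a_{n-1} + a_{n-2}.
The gap is track B's term 3; the rule gives 19.

19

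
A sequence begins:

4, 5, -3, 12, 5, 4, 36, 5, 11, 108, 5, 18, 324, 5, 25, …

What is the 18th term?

32

Split by position mod 3 into 3 tracks.
Track A: 4, 12, 36, 108, 324 — geometric, ×3 each step.
Track B: 5, 5, 5, 5, 5 — always 5.
Track C: -3, 4, 11, 18, 25 — linear: a_n = -10 + 7·n.
Position 18 falls in track C as its term 6, giving 32.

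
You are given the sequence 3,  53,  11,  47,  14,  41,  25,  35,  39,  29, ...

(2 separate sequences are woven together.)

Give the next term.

Odd-indexed and even-indexed terms follow separate rules.
Stream A is 3, 11, 14, 25, 39, which is each term equals the sum of the previous two.
Stream B is 53, 47, 41, 35, 29, which is linear: a_n = 59 − 6·n.
Term 11 comes from stream A (its 6th entry): 64.

64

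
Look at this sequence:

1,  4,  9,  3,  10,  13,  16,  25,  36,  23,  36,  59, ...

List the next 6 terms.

49, 64, 81, 95, 154, 249

Reading positions in blocks of 6 reveals the pattern AAABBB — 2 tracks woven together.
Subsequence A is 1, 4, 9, 16, 25, 36, which is the squares 1², 2², 3², ….
Subsequence B is 3, 10, 13, 23, 36, 59, which is a Fibonacci-like recurrence a_n = a_{n-1} + a_{n-2}.
The 13th slot belongs to subsequence A; its 7th term is 49.
Position 14 → subsequence A, term 8 = 64.
Position 15 falls in subsequence A as its term 9, giving 81.
The 16th slot belongs to subsequence B; its 7th term is 95.
Position 17 → subsequence B, term 8 = 154.
The 18th slot belongs to subsequence B; its 9th term is 249.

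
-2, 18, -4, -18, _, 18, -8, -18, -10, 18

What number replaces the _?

-6

The terms cycle through 2 interleaved subsequences.
Subsequence A: -2, -4, ?, -8, -10 — arithmetic, step −2.
Subsequence B: 18, -18, 18, -18, 18 — the oscillation 18·(−1)^(n+1).
So the missing entry in subsequence A is -6.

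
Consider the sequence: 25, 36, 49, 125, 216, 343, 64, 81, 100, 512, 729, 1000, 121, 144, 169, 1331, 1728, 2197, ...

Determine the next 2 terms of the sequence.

Reading positions in blocks of 6 reveals the pattern AAABBB — 2 tracks woven together.
Track A = 25, 36, 49, 64, 81, 100, 121, 144, 169: the squares 5², 6², 7², ….
Track B = 125, 216, 343, 512, 729, 1000, 1331, 1728, 2197: the cubes 5³, 6³, 7³, ….
Term 19 comes from track A (its 10th entry): 196.
Term 20 comes from track A (its 11th entry): 225.

196, 225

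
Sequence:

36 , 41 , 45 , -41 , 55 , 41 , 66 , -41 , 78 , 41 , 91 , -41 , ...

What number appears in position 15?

The terms cycle through 2 interleaved subsequences.
Track A: 36, 45, 55, 66, 78, 91. Triangular numbers starting at T_8.
Track B: 41, -41, 41, -41, 41, -41. Alternating ±41.
Term 15 comes from track A (its 8th entry): 120.

120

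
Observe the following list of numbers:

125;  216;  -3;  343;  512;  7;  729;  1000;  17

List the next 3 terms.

1331, 1728, 27

Reading positions in blocks of 3 reveals the pattern AAB — 2 tracks woven together.
Track A: 125, 216, 343, 512, 729, 1000. Consecutive cubes n³ from n = 5.
Track B: -3, 7, 17. Arithmetic, step +10.
Position 10 → track A, term 7 = 1331.
The 11th slot belongs to track A; its 8th term is 1728.
Term 12 comes from track B (its 4th entry): 27.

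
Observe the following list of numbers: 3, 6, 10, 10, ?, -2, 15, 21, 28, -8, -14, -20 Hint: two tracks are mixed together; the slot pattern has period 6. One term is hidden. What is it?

Positions follow the repeating pattern AAABBB; grouping by letter gives 2 tracks.
Track A: 3, 6, 10, 15, 21, 28 — the triangular numbers T_2, T_3, ….
Track B: 10, ?, -2, -8, -14, -20 — arithmetic, step −6.
Track B's pattern makes the blank 4.

4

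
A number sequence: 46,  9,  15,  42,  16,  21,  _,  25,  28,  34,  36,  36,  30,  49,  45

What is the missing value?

Split by position mod 3: positions 1, 4, 7, … form one track, and each other residue class forms its own.
Stream A: 46, 42, ?, 34, 30 (arithmetic with common difference −4).
Stream B: 9, 16, 25, 36, 49 (consecutive squares n² from n = 3).
Stream C: 15, 21, 28, 36, 45 (triangular numbers starting at T_5).
So the missing entry in stream A is 38.

38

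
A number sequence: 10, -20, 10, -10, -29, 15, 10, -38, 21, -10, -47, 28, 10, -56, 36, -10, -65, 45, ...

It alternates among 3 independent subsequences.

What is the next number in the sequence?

Split by position mod 3 into 3 tracks.
Subsequence A = 10, -10, 10, -10, 10, -10: the oscillation 10·(−1)^(n+1).
Subsequence B = -20, -29, -38, -47, -56, -65: subtracting 9 each time.
Subsequence C = 10, 15, 21, 28, 36, 45: the triangular numbers T_4, T_5, ….
Position 19 falls in subsequence A as its term 7, giving 10.

10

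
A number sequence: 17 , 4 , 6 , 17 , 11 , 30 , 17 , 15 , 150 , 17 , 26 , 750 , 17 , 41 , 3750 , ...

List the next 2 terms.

Read the sequence 3 terms at a time; column i is its own pattern.
Stream A: 17, 17, 17, 17, 17. Constant 17.
Stream B: 4, 11, 15, 26, 41. Fibonacci-style (each term is the sum of the two before it).
Stream C: 6, 30, 150, 750, 3750. Multiplying by 5 each time.
The 16th slot belongs to stream A; its 6th term is 17.
The 17th slot belongs to stream B; its 6th term is 67.

17, 67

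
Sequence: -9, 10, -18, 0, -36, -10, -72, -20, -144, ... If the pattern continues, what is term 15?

-1152

The terms cycle through 2 interleaved subsequences.
Stream A: -9, -18, -36, -72, -144 (a geometric progression (common ratio 2)).
Stream B: 10, 0, -10, -20 (arithmetic, step −10).
Position 15 falls in stream A as its term 8, giving -1152.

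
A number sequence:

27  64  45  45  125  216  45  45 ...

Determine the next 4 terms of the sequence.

343, 512, 45, 45

Reading positions in blocks of 4 reveals the pattern AABB — 2 tracks woven together.
Stream A is 27, 64, 125, 216, which is consecutive cubes n³ from n = 3.
Stream B is 45, 45, 45, 45, which is the constant sequence 45.
The 9th slot belongs to stream A; its 5th term is 343.
Term 10 comes from stream A (its 6th entry): 512.
Position 11 falls in stream B as its term 5, giving 45.
The 12th slot belongs to stream B; its 6th term is 45.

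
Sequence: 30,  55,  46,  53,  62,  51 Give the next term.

Split by position mod 2 into 2 tracks.
Track A: 30, 46, 62 (adding 16 each time).
Track B: 55, 53, 51 (arithmetic with common difference −2).
Position 7 falls in track A as its term 4, giving 78.

78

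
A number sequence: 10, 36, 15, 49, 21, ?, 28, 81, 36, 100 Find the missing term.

The terms cycle through 2 interleaved subsequences.
Track A = 10, 15, 21, 28, 36: the triangular numbers T_4, T_5, ….
Track B = 36, 49, ?, 81, 100: perfect squares starting at 6².
Filling track B at index 3 by its rule yields 64.

64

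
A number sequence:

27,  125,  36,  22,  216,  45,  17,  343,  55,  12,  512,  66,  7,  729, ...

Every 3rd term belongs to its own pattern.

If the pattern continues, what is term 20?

Split by position mod 3 into 3 tracks.
Stream A: 27, 22, 17, 12, 7. Arithmetic with common difference −5.
Stream B: 125, 216, 343, 512, 729. Perfect cubes starting at 5³.
Stream C: 36, 45, 55, 66. The triangular numbers T_8, T_9, ….
Term 20 comes from stream B (its 7th entry): 1331.

1331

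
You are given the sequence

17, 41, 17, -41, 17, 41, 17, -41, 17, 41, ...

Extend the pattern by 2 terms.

Positions 1, 3, 5, … form one subsequence and positions 2, 4, 6, … form another.
Stream A = 17, 17, 17, 17, 17: constant 17.
Stream B = 41, -41, 41, -41, 41: oscillating between 41 and -41.
The 11th slot belongs to stream A; its 6th term is 17.
The 12th slot belongs to stream B; its 6th term is -41.

17, -41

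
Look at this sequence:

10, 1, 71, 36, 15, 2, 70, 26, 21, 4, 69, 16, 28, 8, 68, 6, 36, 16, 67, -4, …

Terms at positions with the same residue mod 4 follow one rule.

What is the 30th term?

128

Taking every 4th term gives 4 separate tracks.
Subsequence A: 10, 15, 21, 28, 36 (the triangular numbers T_4, T_5, …).
Subsequence B: 1, 2, 4, 8, 16 (powers of 2).
Subsequence C: 71, 70, 69, 68, 67 (arithmetic with common difference −1).
Subsequence D: 36, 26, 16, 6, -4 (subtracting 10 each time).
Position 30 → subsequence B, term 8 = 128.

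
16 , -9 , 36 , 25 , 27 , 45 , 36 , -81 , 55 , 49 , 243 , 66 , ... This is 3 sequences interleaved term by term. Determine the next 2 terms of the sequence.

64, -729

Taking every 3rd term gives 3 separate tracks.
Subsequence A = 16, 25, 36, 49: the squares 4², 5², 6², ….
Subsequence B = -9, 27, -81, 243: multiplying by -3 each time.
Subsequence C = 36, 45, 55, 66: triangular numbers n(n+1)/2 for n = 8, 9, ….
Position 13 → subsequence A, term 5 = 64.
Position 14 falls in subsequence B as its term 5, giving -729.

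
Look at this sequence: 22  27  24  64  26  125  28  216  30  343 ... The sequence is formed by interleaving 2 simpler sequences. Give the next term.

32

Positions 1, 3, 5, … form one subsequence and positions 2, 4, 6, … form another.
Track A is 22, 24, 26, 28, 30, which is arithmetic with common difference +2.
Track B is 27, 64, 125, 216, 343, which is perfect cubes starting at 3³.
Position 11 → track A, term 6 = 32.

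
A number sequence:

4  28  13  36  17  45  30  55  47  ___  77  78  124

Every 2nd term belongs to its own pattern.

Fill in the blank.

Taking every 2nd term gives 2 separate tracks.
Subsequence A is 4, 13, 17, 30, 47, 77, 124, which is each term equals the sum of the previous two.
Subsequence B is 28, 36, 45, 55, ?, 78, which is triangular numbers n(n+1)/2 for n = 7, 8, ….
So the missing entry in subsequence B is 66.

66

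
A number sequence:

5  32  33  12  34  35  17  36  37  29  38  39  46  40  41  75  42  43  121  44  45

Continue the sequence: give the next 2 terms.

Reading positions in blocks of 3 reveals the pattern ABB — 2 tracks woven together.
Stream A: 5, 12, 17, 29, 46, 75, 121 — each term equals the sum of the previous two.
Stream B: 32, 33, 34, 35, 36, 37, 38, 39, 40, 41, 42, 43, 44, 45 — arithmetic, step +1.
Position 22 → stream A, term 8 = 196.
The 23rd slot belongs to stream B; its 15th term is 46.

196, 46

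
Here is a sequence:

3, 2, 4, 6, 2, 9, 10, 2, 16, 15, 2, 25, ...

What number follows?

Split by position mod 3 into 3 tracks.
Track A is 3, 6, 10, 15, which is triangular numbers n(n+1)/2 for n = 2, 3, ….
Track B is 2, 2, 2, 2, which is constant 2.
Track C is 4, 9, 16, 25, which is perfect squares starting at 2².
Term 13 comes from track A (its 5th entry): 21.

21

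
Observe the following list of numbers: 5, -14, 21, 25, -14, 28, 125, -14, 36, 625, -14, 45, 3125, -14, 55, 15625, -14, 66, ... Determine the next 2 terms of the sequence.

Split by position mod 3 into 3 tracks.
Subsequence A: 5, 25, 125, 625, 3125, 15625. Multiplying by 5 each time.
Subsequence B: -14, -14, -14, -14, -14, -14. The constant sequence -14.
Subsequence C: 21, 28, 36, 45, 55, 66. Triangular numbers starting at T_6.
Position 19 → subsequence A, term 7 = 78125.
The 20th slot belongs to subsequence B; its 7th term is -14.

78125, -14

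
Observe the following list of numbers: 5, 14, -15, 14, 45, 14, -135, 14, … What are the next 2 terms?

405, 14

Odd-indexed and even-indexed terms follow separate rules.
Track A is 5, -15, 45, -135, which is geometric with ratio -3.
Track B is 14, 14, 14, 14, which is constant 14.
The 9th slot belongs to track A; its 5th term is 405.
Term 10 comes from track B (its 5th entry): 14.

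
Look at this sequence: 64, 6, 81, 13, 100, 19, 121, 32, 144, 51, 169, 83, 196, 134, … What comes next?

225

Positions 1, 3, 5, … form one subsequence and positions 2, 4, 6, … form another.
Track A: 64, 81, 100, 121, 144, 169, 196 (consecutive squares n² from n = 8).
Track B: 6, 13, 19, 32, 51, 83, 134 (a Fibonacci-like recurrence a_n = a_{n-1} + a_{n-2}).
The 15th slot belongs to track A; its 8th term is 225.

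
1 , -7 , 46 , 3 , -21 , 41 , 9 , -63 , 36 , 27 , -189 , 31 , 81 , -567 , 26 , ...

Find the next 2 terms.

243, -1701

Split by position mod 3 into 3 tracks.
Track A: 1, 3, 9, 27, 81 (successive powers of 3).
Track B: -7, -21, -63, -189, -567 (geometric with ratio 3).
Track C: 46, 41, 36, 31, 26 (arithmetic with common difference −5).
Position 16 falls in track A as its term 6, giving 243.
Position 17 → track B, term 6 = -1701.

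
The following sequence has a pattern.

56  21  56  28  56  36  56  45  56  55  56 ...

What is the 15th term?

The terms cycle through 2 interleaved subsequences.
Stream A: 56, 56, 56, 56, 56, 56 (always 56).
Stream B: 21, 28, 36, 45, 55 (triangular numbers n(n+1)/2 for n = 6, 7, …).
Position 15 falls in stream A as its term 8, giving 56.

56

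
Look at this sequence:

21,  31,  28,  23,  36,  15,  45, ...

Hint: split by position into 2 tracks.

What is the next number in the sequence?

Odd-indexed and even-indexed terms follow separate rules.
Track A: 21, 28, 36, 45. Triangular numbers starting at T_6.
Track B: 31, 23, 15. Linear: a_n = 39 − 8·n.
Term 8 comes from track B (its 4th entry): 7.

7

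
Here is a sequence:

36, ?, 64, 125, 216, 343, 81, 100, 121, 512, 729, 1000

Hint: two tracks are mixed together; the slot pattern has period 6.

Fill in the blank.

49

Positions follow the repeating pattern AAABBB; grouping by letter gives 2 tracks.
Subsequence A is 36, ?, 64, 81, 100, 121, which is consecutive squares n² from n = 6.
Subsequence B is 125, 216, 343, 512, 729, 1000, which is perfect cubes starting at 5³.
Filling subsequence A at index 2 by its rule yields 49.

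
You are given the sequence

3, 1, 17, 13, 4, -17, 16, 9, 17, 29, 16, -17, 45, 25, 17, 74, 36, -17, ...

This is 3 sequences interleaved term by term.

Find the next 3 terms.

119, 49, 17

Split by position mod 3 into 3 tracks.
Track A: 3, 13, 16, 29, 45, 74 — Fibonacci-style (each term is the sum of the two before it).
Track B: 1, 4, 9, 16, 25, 36 — perfect squares starting at 1².
Track C: 17, -17, 17, -17, 17, -17 — oscillating between 17 and -17.
The 19th slot belongs to track A; its 7th term is 119.
Position 20 falls in track B as its term 7, giving 49.
Term 21 comes from track C (its 7th entry): 17.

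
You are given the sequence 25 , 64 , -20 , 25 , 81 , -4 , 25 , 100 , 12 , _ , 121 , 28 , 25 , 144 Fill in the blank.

Split by position mod 3: positions 1, 4, 7, … form one track, and each other residue class forms its own.
Track A: 25, 25, 25, ?, 25. The constant sequence 25.
Track B: 64, 81, 100, 121, 144. Perfect squares starting at 8².
Track C: -20, -4, 12, 28. Adding 16 each time.
So the missing entry in track A is 25.

25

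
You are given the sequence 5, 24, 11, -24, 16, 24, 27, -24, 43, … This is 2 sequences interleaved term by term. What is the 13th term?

113

Split by position mod 2 into 2 tracks.
Track A = 5, 11, 16, 27, 43: Fibonacci-style (each term is the sum of the two before it).
Track B = 24, -24, 24, -24: oscillating between 24 and -24.
The 13th slot belongs to track A; its 7th term is 113.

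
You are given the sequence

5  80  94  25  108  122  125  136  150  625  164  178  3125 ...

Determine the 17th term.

Positions follow the repeating pattern ABB; grouping by letter gives 2 tracks.
Subsequence A: 5, 25, 125, 625, 3125. Successive powers of 5.
Subsequence B: 80, 94, 108, 122, 136, 150, 164, 178. Linear: a_n = 66 + 14·n.
The 17th slot belongs to subsequence B; its 11th term is 220.

220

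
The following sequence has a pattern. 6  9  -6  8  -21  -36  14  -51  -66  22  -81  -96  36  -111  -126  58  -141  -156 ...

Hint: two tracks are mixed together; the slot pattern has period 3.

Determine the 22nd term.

The slot pattern repeats as ABB (period 3), so there are 2 interleaved tracks.
Stream A = 6, 8, 14, 22, 36, 58: Fibonacci-style (each term is the sum of the two before it).
Stream B = 9, -6, -21, -36, -51, -66, -81, -96, -111, -126, -141, -156: linear: a_n = 24 − 15·n.
The 22nd slot belongs to stream A; its 8th term is 152.

152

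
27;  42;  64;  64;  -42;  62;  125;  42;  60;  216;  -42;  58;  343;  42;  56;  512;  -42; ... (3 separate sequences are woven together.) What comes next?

Split by position mod 3: positions 1, 4, 7, … form one track, and each other residue class forms its own.
Stream A: 27, 64, 125, 216, 343, 512 (consecutive cubes n³ from n = 3).
Stream B: 42, -42, 42, -42, 42, -42 (alternating ±42).
Stream C: 64, 62, 60, 58, 56 (linear: a_n = 66 − 2·n).
Position 18 → stream C, term 6 = 54.

54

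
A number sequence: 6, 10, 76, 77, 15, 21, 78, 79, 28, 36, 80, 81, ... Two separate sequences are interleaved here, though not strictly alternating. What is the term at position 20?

Reading positions in blocks of 4 reveals the pattern AABB — 2 tracks woven together.
Track A is 6, 10, 15, 21, 28, 36, which is triangular numbers starting at T_3.
Track B is 76, 77, 78, 79, 80, 81, which is adding 1 each time.
Position 20 falls in track B as its term 10, giving 85.

85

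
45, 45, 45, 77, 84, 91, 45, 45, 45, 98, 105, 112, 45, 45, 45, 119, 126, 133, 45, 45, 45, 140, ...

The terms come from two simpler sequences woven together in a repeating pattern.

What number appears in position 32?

45

The slot pattern repeats as AAABBB (period 6), so there are 2 interleaved tracks.
Stream A = 45, 45, 45, 45, 45, 45, 45, 45, 45, 45, 45, 45: always 45.
Stream B = 77, 84, 91, 98, 105, 112, 119, 126, 133, 140: linear: a_n = 70 + 7·n.
Position 32 falls in stream A as its term 17, giving 45.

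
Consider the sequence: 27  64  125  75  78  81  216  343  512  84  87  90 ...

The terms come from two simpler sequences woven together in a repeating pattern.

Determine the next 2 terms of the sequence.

729, 1000

Positions follow the repeating pattern AAABBB; grouping by letter gives 2 tracks.
Track A is 27, 64, 125, 216, 343, 512, which is perfect cubes starting at 3³.
Track B is 75, 78, 81, 84, 87, 90, which is adding 3 each time.
Position 13 → track A, term 7 = 729.
The 14th slot belongs to track A; its 8th term is 1000.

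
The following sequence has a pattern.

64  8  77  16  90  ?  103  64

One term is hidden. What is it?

Split by position mod 2 into 2 tracks.
Track A: 64, 77, 90, 103. Linear: a_n = 51 + 13·n.
Track B: 8, 16, ?, 64. Successive powers of 2.
Filling track B at index 3 by its rule yields 32.

32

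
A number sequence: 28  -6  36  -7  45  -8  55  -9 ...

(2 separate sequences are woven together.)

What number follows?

66

The terms cycle through 2 interleaved subsequences.
Track A: 28, 36, 45, 55. Triangular numbers starting at T_7.
Track B: -6, -7, -8, -9. Arithmetic, step −1.
Position 9 falls in track A as its term 5, giving 66.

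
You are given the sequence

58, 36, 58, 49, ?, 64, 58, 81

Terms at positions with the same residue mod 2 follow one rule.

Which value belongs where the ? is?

The terms cycle through 2 interleaved subsequences.
Track A is 58, 58, ?, 58, which is always 58.
Track B is 36, 49, 64, 81, which is the squares 6², 7², 8², ….
Track A's pattern makes the blank 58.

58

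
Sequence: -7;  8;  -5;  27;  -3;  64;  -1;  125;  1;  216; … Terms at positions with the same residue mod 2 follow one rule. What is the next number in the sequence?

3

Odd-indexed and even-indexed terms follow separate rules.
Track A: -7, -5, -3, -1, 1. Arithmetic, step +2.
Track B: 8, 27, 64, 125, 216. Consecutive cubes n³ from n = 2.
Term 11 comes from track A (its 6th entry): 3.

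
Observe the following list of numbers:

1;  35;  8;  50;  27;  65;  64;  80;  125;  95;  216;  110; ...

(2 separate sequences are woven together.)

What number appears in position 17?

729

Positions 1, 3, 5, … form one subsequence and positions 2, 4, 6, … form another.
Stream A is 1, 8, 27, 64, 125, 216, which is the cubes 1³, 2³, 3³, ….
Stream B is 35, 50, 65, 80, 95, 110, which is arithmetic with common difference +15.
Term 17 comes from stream A (its 9th entry): 729.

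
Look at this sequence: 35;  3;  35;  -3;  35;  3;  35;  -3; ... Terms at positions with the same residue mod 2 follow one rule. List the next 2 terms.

35, 3

Positions 1, 3, 5, … form one subsequence and positions 2, 4, 6, … form another.
Track A = 35, 35, 35, 35: the constant sequence 35.
Track B = 3, -3, 3, -3: oscillating between 3 and -3.
Term 9 comes from track A (its 5th entry): 35.
The 10th slot belongs to track B; its 5th term is 3.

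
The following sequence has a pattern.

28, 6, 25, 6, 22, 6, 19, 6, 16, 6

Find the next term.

13

Positions 1, 3, 5, … form one subsequence and positions 2, 4, 6, … form another.
Subsequence A is 28, 25, 22, 19, 16, which is arithmetic with common difference −3.
Subsequence B is 6, 6, 6, 6, 6, which is the constant sequence 6.
Position 11 → subsequence A, term 6 = 13.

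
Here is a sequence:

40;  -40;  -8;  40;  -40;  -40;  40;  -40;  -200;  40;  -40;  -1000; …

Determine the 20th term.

The slot pattern repeats as AAB (period 3), so there are 2 interleaved tracks.
Track A is 40, -40, 40, -40, 40, -40, 40, -40, which is the oscillation 40·(−1)^(n+1).
Track B is -8, -40, -200, -1000, which is multiplying by 5 each time.
Term 20 comes from track A (its 14th entry): -40.

-40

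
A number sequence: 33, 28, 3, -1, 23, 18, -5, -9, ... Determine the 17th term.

-7

Reading positions in blocks of 4 reveals the pattern AABB — 2 tracks woven together.
Subsequence A: 33, 28, 23, 18. Arithmetic, step −5.
Subsequence B: 3, -1, -5, -9. Subtracting 4 each time.
The 17th slot belongs to subsequence A; its 9th term is -7.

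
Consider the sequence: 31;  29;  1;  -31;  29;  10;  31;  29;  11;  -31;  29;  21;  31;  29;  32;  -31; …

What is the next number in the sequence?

29

Split by position mod 3: positions 1, 4, 7, … form one track, and each other residue class forms its own.
Track A: 31, -31, 31, -31, 31, -31 — alternating ±31.
Track B: 29, 29, 29, 29, 29 — always 29.
Track C: 1, 10, 11, 21, 32 — each term equals the sum of the previous two.
The 17th slot belongs to track B; its 6th term is 29.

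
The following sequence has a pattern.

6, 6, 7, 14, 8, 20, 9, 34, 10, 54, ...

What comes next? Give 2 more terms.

Split by position mod 2 into 2 tracks.
Track A: 6, 7, 8, 9, 10. Arithmetic with common difference +1.
Track B: 6, 14, 20, 34, 54. A Fibonacci-like recurrence a_n = a_{n-1} + a_{n-2}.
Position 11 → track A, term 6 = 11.
Position 12 falls in track B as its term 6, giving 88.

11, 88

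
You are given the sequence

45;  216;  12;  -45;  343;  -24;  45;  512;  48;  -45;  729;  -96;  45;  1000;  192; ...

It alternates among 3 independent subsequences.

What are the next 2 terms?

Split by position mod 3: positions 1, 4, 7, … form one track, and each other residue class forms its own.
Subsequence A: 45, -45, 45, -45, 45. Alternating ±45.
Subsequence B: 216, 343, 512, 729, 1000. Consecutive cubes n³ from n = 6.
Subsequence C: 12, -24, 48, -96, 192. Multiplying by -2 each time.
Term 16 comes from subsequence A (its 6th entry): -45.
Term 17 comes from subsequence B (its 6th entry): 1331.

-45, 1331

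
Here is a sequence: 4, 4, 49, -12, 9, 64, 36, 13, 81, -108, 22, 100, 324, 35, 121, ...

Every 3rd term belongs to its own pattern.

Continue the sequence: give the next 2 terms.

-972, 57

Taking every 3rd term gives 3 separate tracks.
Subsequence A: 4, -12, 36, -108, 324 (geometric, ×-3 each step).
Subsequence B: 4, 9, 13, 22, 35 (Fibonacci-style (each term is the sum of the two before it)).
Subsequence C: 49, 64, 81, 100, 121 (the squares 7², 8², 9², …).
Term 16 comes from subsequence A (its 6th entry): -972.
The 17th slot belongs to subsequence B; its 6th term is 57.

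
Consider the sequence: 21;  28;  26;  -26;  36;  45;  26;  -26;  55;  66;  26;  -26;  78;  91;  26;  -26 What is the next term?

Positions follow the repeating pattern AABB; grouping by letter gives 2 tracks.
Subsequence A: 21, 28, 36, 45, 55, 66, 78, 91 (triangular numbers n(n+1)/2 for n = 6, 7, …).
Subsequence B: 26, -26, 26, -26, 26, -26, 26, -26 (the oscillation 26·(−1)^(n+1)).
The 17th slot belongs to subsequence A; its 9th term is 105.

105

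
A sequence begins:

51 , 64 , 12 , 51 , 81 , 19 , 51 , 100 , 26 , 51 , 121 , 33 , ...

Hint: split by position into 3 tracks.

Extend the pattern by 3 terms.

51, 144, 40

The terms cycle through 3 interleaved subsequences.
Subsequence A: 51, 51, 51, 51. Constant 51.
Subsequence B: 64, 81, 100, 121. Perfect squares starting at 8².
Subsequence C: 12, 19, 26, 33. Adding 7 each time.
The 13th slot belongs to subsequence A; its 5th term is 51.
Term 14 comes from subsequence B (its 5th entry): 144.
Term 15 comes from subsequence C (its 5th entry): 40.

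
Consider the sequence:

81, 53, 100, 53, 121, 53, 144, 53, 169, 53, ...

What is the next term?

196

Odd-indexed and even-indexed terms follow separate rules.
Stream A: 81, 100, 121, 144, 169. The squares 9², 10², 11², ….
Stream B: 53, 53, 53, 53, 53. The constant sequence 53.
Position 11 falls in stream A as its term 6, giving 196.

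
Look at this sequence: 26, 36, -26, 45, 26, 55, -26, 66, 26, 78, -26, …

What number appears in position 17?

Split by position mod 2 into 2 tracks.
Stream A: 26, -26, 26, -26, 26, -26 — the oscillation 26·(−1)^(n+1).
Stream B: 36, 45, 55, 66, 78 — triangular numbers n(n+1)/2 for n = 8, 9, ….
Position 17 falls in stream A as its term 9, giving 26.

26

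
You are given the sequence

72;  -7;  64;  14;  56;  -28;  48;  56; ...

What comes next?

40

Odd-indexed and even-indexed terms follow separate rules.
Subsequence A: 72, 64, 56, 48 — arithmetic with common difference −8.
Subsequence B: -7, 14, -28, 56 — geometric, ×-2 each step.
The 9th slot belongs to subsequence A; its 5th term is 40.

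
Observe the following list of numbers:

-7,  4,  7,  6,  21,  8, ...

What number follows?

35

Odd-indexed and even-indexed terms follow separate rules.
Track A: -7, 7, 21 — linear: a_n = -21 + 14·n.
Track B: 4, 6, 8 — linear: a_n = 2 + 2·n.
The 7th slot belongs to track A; its 4th term is 35.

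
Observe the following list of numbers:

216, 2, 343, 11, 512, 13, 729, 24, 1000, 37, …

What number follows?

1331

The terms cycle through 2 interleaved subsequences.
Subsequence A = 216, 343, 512, 729, 1000: consecutive cubes n³ from n = 6.
Subsequence B = 2, 11, 13, 24, 37: Fibonacci-style (each term is the sum of the two before it).
Position 11 → subsequence A, term 6 = 1331.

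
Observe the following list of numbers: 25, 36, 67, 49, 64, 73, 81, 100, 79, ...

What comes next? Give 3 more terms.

Positions follow the repeating pattern AAB; grouping by letter gives 2 tracks.
Stream A is 25, 36, 49, 64, 81, 100, which is the squares 5², 6², 7², ….
Stream B is 67, 73, 79, which is arithmetic, step +6.
The 10th slot belongs to stream A; its 7th term is 121.
The 11th slot belongs to stream A; its 8th term is 144.
The 12th slot belongs to stream B; its 4th term is 85.

121, 144, 85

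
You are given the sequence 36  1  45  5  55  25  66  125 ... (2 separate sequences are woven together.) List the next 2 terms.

78, 625

Odd-indexed and even-indexed terms follow separate rules.
Track A: 36, 45, 55, 66 — triangular numbers n(n+1)/2 for n = 8, 9, ….
Track B: 1, 5, 25, 125 — powers 5^0, 5^1, 5^2, ….
The 9th slot belongs to track A; its 5th term is 78.
Position 10 falls in track B as its term 5, giving 625.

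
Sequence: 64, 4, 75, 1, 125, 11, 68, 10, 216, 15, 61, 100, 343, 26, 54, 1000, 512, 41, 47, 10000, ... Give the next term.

729

Split by position mod 4 into 4 tracks.
Track A: 64, 125, 216, 343, 512. Perfect cubes starting at 4³.
Track B: 4, 11, 15, 26, 41. A Fibonacci-like recurrence a_n = a_{n-1} + a_{n-2}.
Track C: 75, 68, 61, 54, 47. Subtracting 7 each time.
Track D: 1, 10, 100, 1000, 10000. Powers 10^0, 10^1, 10^2, ….
Position 21 falls in track A as its term 6, giving 729.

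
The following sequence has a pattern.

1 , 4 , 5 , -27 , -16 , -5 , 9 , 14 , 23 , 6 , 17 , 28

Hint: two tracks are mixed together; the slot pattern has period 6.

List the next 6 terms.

37, 60, 97, 39, 50, 61

Positions follow the repeating pattern AAABBB; grouping by letter gives 2 tracks.
Subsequence A is 1, 4, 5, 9, 14, 23, which is each term equals the sum of the previous two.
Subsequence B is -27, -16, -5, 6, 17, 28, which is arithmetic with common difference +11.
Term 13 comes from subsequence A (its 7th entry): 37.
Term 14 comes from subsequence A (its 8th entry): 60.
Position 15 falls in subsequence A as its term 9, giving 97.
The 16th slot belongs to subsequence B; its 7th term is 39.
Term 17 comes from subsequence B (its 8th entry): 50.
Term 18 comes from subsequence B (its 9th entry): 61.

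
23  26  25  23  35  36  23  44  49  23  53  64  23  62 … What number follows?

Split by position mod 3 into 3 tracks.
Stream A is 23, 23, 23, 23, 23, which is constant 23.
Stream B is 26, 35, 44, 53, 62, which is arithmetic with common difference +9.
Stream C is 25, 36, 49, 64, which is consecutive squares n² from n = 5.
The 15th slot belongs to stream C; its 5th term is 81.

81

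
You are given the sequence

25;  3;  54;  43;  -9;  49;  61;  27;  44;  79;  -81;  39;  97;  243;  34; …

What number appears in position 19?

133

Read the sequence 3 terms at a time; column i is its own pattern.
Track A is 25, 43, 61, 79, 97, which is arithmetic with common difference +18.
Track B is 3, -9, 27, -81, 243, which is geometric, ×-3 each step.
Track C is 54, 49, 44, 39, 34, which is linear: a_n = 59 − 5·n.
Position 19 falls in track A as its term 7, giving 133.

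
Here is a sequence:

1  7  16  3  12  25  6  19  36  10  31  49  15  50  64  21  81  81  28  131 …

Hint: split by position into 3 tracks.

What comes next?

100

Read the sequence 3 terms at a time; column i is its own pattern.
Track A = 1, 3, 6, 10, 15, 21, 28: triangular numbers n(n+1)/2 for n = 1, 2, ….
Track B = 7, 12, 19, 31, 50, 81, 131: Fibonacci-style (each term is the sum of the two before it).
Track C = 16, 25, 36, 49, 64, 81: consecutive squares n² from n = 4.
Position 21 falls in track C as its term 7, giving 100.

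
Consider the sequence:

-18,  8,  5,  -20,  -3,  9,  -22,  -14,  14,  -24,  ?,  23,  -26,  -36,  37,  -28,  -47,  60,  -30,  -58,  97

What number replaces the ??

-25

Taking every 3rd term gives 3 separate tracks.
Subsequence A: -18, -20, -22, -24, -26, -28, -30. Subtracting 2 each time.
Subsequence B: 8, -3, -14, ?, -36, -47, -58. Arithmetic with common difference −11.
Subsequence C: 5, 9, 14, 23, 37, 60, 97. A Fibonacci-like recurrence a_n = a_{n-1} + a_{n-2}.
The gap is subsequence B's term 4; the rule gives -25.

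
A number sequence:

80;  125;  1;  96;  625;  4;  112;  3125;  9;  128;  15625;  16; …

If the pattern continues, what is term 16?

160

Split by position mod 3 into 3 tracks.
Stream A: 80, 96, 112, 128. Linear: a_n = 64 + 16·n.
Stream B: 125, 625, 3125, 15625. Powers of 5.
Stream C: 1, 4, 9, 16. Perfect squares starting at 1².
Position 16 falls in stream A as its term 6, giving 160.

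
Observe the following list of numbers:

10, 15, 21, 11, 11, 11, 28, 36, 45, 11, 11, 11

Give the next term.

Positions follow the repeating pattern AAABBB; grouping by letter gives 2 tracks.
Track A is 10, 15, 21, 28, 36, 45, which is triangular numbers n(n+1)/2 for n = 4, 5, ….
Track B is 11, 11, 11, 11, 11, 11, which is always 11.
Position 13 falls in track A as its term 7, giving 55.

55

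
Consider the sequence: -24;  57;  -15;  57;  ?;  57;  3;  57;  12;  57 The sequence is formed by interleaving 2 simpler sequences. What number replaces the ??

The terms cycle through 2 interleaved subsequences.
Stream A: -24, -15, ?, 3, 12. Arithmetic with common difference +9.
Stream B: 57, 57, 57, 57, 57. The constant sequence 57.
Filling stream A at index 3 by its rule yields -6.

-6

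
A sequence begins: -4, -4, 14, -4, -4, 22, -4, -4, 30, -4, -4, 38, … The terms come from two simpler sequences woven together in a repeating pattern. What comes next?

Positions follow the repeating pattern AAB; grouping by letter gives 2 tracks.
Track A = -4, -4, -4, -4, -4, -4, -4, -4: always -4.
Track B = 14, 22, 30, 38: adding 8 each time.
Position 13 falls in track A as its term 9, giving -4.

-4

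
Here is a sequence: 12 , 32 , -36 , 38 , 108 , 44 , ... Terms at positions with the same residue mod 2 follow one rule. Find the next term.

Split by position mod 2 into 2 tracks.
Stream A is 12, -36, 108, which is geometric, ×-3 each step.
Stream B is 32, 38, 44, which is adding 6 each time.
The 7th slot belongs to stream A; its 4th term is -324.

-324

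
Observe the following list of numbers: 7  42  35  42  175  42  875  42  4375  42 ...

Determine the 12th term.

Odd-indexed and even-indexed terms follow separate rules.
Subsequence A = 7, 35, 175, 875, 4375: multiplying by 5 each time.
Subsequence B = 42, 42, 42, 42, 42: constant 42.
The 12th slot belongs to subsequence B; its 6th term is 42.

42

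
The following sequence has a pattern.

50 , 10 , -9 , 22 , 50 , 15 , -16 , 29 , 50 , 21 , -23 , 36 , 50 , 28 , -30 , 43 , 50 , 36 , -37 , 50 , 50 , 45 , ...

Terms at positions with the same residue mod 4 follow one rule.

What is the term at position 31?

-58

The terms cycle through 4 interleaved subsequences.
Stream A = 50, 50, 50, 50, 50, 50: always 50.
Stream B = 10, 15, 21, 28, 36, 45: triangular numbers n(n+1)/2 for n = 4, 5, ….
Stream C = -9, -16, -23, -30, -37: subtracting 7 each time.
Stream D = 22, 29, 36, 43, 50: linear: a_n = 15 + 7·n.
Position 31 → stream C, term 8 = -58.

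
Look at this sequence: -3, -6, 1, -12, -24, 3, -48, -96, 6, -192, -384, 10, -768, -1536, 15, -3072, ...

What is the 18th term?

21

Positions follow the repeating pattern AAB; grouping by letter gives 2 tracks.
Stream A: -3, -6, -12, -24, -48, -96, -192, -384, -768, -1536, -3072 (a geometric progression (common ratio 2)).
Stream B: 1, 3, 6, 10, 15 (triangular numbers n(n+1)/2 for n = 1, 2, …).
The 18th slot belongs to stream B; its 6th term is 21.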